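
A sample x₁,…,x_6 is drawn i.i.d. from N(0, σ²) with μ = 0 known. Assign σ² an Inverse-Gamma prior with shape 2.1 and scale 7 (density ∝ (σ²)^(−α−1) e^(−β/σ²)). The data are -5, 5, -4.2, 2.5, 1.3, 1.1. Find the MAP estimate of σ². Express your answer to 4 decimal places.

σ̂²_MAP = 7.4418

Sum of squared deviations about the known mean: SS = (-5−0)² + (5−0)² + (-4.2−0)² + (2.5−0)² + (1.3−0)² + (1.1−0)² = 76.79.
The Normal likelihood contributes (σ²)^(−n/2) exp(−SS/(2σ²)), so the posterior is Inverse-Gamma(α + n/2, β + SS/2) = Inverse-Gamma(5.1, 45.395).
The mode of Inverse-Gamma(a, b) is b/(a+1) = 45.395/6.1 ≈ 7.4418.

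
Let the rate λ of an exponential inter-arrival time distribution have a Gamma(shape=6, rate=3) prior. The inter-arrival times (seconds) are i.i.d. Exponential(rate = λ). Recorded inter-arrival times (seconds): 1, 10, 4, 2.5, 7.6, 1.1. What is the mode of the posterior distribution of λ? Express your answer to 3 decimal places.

λ̂_MAP = 0.377

The Exponential(rate=λ) likelihood is ∝ λ^n e^(−λΣtᵢ). Here n = 6 and Σtᵢ = 1 + 10 + 4 + 2.5 + 7.6 + 1.1 = 26.2.
Posterior ∝ λ^5e^(−3λ) · λ^6e^(−26.2λ) = λ^11e^(−29.2λ), i.e. Gamma(12, 29.2).
Mode = (a−1)/b = 11/29.2 ≈ 0.377.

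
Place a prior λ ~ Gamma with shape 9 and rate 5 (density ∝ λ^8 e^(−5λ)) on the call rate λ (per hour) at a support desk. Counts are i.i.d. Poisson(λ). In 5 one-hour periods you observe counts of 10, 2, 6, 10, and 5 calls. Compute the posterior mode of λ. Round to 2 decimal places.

Σxᵢ = 10+2+6+10+5 = 33, with n = 5.
Posterior ∝ λ^8e^(−5λ) · λ^33e^(−5λ) = λ^41e^(−10λ), i.e. Gamma(shape=42, rate=10).
The mode of a Gamma(a, b) with a ≥ 1 (shape–rate) is (a−1)/b = 41/10 ≈ 4.10.

λ̂_MAP = 4.10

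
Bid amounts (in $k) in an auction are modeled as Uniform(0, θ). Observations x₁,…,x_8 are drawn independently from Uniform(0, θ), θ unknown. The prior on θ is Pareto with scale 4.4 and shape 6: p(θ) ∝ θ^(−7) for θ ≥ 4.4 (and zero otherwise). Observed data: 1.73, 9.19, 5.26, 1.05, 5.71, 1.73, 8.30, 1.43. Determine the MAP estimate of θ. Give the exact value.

θ̂_MAP = 9.19

The Uniform(0, θ) likelihood is θ^(−n) for θ ≥ max(xᵢ), zero otherwise. Here max(xᵢ) = 9.19.
Posterior ∝ θ^(−7) · θ^(−8) = θ^(−15) on θ ≥ max(4.4, 9.19) = 9.19.
This density is strictly decreasing in θ, so the posterior mode lies at the lower boundary of the support.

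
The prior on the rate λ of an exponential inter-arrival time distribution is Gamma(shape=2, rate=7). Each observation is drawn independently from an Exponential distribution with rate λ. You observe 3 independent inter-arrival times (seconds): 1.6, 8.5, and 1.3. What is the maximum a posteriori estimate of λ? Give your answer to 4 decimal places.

λ̂_MAP = 0.2174

The Exponential(rate=λ) likelihood is ∝ λ^n e^(−λΣtᵢ). Here n = 3 and Σtᵢ = 1.6 + 8.5 + 1.3 = 11.4.
Posterior ∝ λe^(−7λ) · λ^3e^(−11.4λ) = λ^4e^(−18.4λ), i.e. Gamma(5, 18.4).
Mode = (a−1)/b = 4/18.4 ≈ 0.2174.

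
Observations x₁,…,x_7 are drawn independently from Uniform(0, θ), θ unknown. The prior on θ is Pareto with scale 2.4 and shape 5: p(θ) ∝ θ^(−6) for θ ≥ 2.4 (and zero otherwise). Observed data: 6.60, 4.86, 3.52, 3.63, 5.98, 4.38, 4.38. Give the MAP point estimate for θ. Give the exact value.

The Uniform(0, θ) likelihood is θ^(−n) for θ ≥ max(xᵢ), zero otherwise. Here max(xᵢ) = 6.60.
Posterior ∝ θ^(−6) · θ^(−7) = θ^(−13) on θ ≥ max(2.4, 6.60) = 6.60.
This density is strictly decreasing in θ, so the posterior mode lies at the lower boundary of the support.

θ̂_MAP = 6.60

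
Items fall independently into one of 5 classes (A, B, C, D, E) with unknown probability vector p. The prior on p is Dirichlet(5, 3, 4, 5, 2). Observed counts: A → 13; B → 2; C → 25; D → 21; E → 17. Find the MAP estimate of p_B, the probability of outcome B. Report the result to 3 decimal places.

The posterior is Dirichlet(αᵢ + nᵢ) = Dirichlet(18, 5, 29, 26, 19).
For a Dirichlet(a₁,…,a_K) with all aᵢ > 1, the mode has j-th component (aⱼ − 1)/(Σaᵢ − K).
Here Σaᵢ = 97 and K = 5, so p_B = (5 − 1)/(97 − 5) = 4/92 ≈ 0.043.

MAP estimate of p_B = 0.043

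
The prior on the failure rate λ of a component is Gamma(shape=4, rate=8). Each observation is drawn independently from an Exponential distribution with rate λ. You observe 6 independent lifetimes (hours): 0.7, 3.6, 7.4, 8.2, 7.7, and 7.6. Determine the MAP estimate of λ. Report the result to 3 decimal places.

λ̂_MAP = 0.208

The Exponential(rate=λ) likelihood is ∝ λ^n e^(−λΣtᵢ). Here n = 6 and Σtᵢ = 0.7 + 3.6 + 7.4 + 8.2 + 7.7 + 7.6 = 35.2.
Posterior ∝ λ^3e^(−8λ) · λ^6e^(−35.2λ) = λ^9e^(−43.2λ), i.e. Gamma(10, 43.2).
Mode = (a−1)/b = 9/43.2 ≈ 0.208.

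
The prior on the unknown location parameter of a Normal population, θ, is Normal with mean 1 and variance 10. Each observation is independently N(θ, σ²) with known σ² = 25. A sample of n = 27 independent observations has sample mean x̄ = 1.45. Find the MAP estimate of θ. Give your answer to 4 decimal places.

n = 27, x̄ = 1.45.
For a Normal prior and Normal likelihood with known variance, the posterior is Normal; its mode equals its mean, the precision-weighted average.
Prior precision 1/σ₀² = 1/10 = 0.1; data precision n/σ² = 27/25 = 1.08.
θ̂ = (0.1·1 + 1.08·1.45) / (0.1 + 1.08) = 1.666/1.18 = 833/590 ≈ 1.4119.

θ̂_MAP = 1.4119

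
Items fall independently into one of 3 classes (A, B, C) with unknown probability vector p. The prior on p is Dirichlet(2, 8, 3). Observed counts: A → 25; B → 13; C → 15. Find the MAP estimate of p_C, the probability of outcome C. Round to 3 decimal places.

The posterior is Dirichlet(αᵢ + nᵢ) = Dirichlet(27, 21, 18).
For a Dirichlet(a₁,…,a_K) with all aᵢ > 1, the mode has j-th component (aⱼ − 1)/(Σaᵢ − K).
Here Σaᵢ = 66 and K = 3, so p_C = (18 − 1)/(66 − 3) = 17/63 ≈ 0.270.

MAP estimate of p_C = 0.270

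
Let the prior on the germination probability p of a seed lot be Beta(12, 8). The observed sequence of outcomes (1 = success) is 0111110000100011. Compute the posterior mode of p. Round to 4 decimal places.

Prior: Beta(12, 8).
Data: 8 successes in 16 trials (from the sequence). The binomial likelihood contributes p^8(1−p)^8, so the posterior is Beta(12+8, 8+8) = Beta(20, 16).
For Beta(a, b) with a, b > 1 the mode is (a−1)/(a+b−2) = 19/34 ≈ 0.5588.

p̂_MAP = 0.5588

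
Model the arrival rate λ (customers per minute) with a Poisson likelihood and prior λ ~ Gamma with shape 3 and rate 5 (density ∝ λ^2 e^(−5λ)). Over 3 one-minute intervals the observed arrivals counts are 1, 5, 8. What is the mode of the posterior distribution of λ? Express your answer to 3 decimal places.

Σxᵢ = 1+5+8 = 14, with n = 3.
Posterior ∝ λ^2e^(−5λ) · λ^14e^(−3λ) = λ^16e^(−8λ), i.e. Gamma(shape=17, rate=8).
The mode of a Gamma(a, b) with a ≥ 1 (shape–rate) is (a−1)/b = 16/8 ≈ 2.000.

λ̂_MAP = 2.000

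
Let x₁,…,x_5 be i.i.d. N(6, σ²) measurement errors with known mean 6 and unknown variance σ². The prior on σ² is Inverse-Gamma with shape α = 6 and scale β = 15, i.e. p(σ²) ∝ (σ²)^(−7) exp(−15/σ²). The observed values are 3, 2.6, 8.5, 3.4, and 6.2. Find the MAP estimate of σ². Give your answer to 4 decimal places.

Sum of squared deviations about the known mean: SS = (3−6)² + (2.6−6)² + (8.5−6)² + (3.4−6)² + (6.2−6)² = 33.61.
The Normal likelihood contributes (σ²)^(−n/2) exp(−SS/(2σ²)), so the posterior is Inverse-Gamma(α + n/2, β + SS/2) = Inverse-Gamma(8.5, 31.805).
The mode of Inverse-Gamma(a, b) is b/(a+1) = 31.805/9.5 ≈ 3.3479.

σ̂²_MAP = 3.3479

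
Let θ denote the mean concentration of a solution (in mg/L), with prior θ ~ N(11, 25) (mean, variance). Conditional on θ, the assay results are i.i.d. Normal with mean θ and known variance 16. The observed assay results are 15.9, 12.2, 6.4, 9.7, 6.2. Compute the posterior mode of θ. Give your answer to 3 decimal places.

n = 5; x̄ = (15.9 + 12.2 + 6.4 + 9.7 + 6.2)/5 = 50.4/5 = 10.08.
For a Normal prior and Normal likelihood with known variance, the posterior is Normal; its mode equals its mean, the precision-weighted average.
Prior precision 1/σ₀² = 1/25 = 0.04; data precision n/σ² = 5/16 = 0.3125.
θ̂ = (0.04·11 + 0.3125·10.08) / (0.04 + 0.3125) = 3.59/0.3525 = 1436/141 ≈ 10.184.

θ̂_MAP = 10.184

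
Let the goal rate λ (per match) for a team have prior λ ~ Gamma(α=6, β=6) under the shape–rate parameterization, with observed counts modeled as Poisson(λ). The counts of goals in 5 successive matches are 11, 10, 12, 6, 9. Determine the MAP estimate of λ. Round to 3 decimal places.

λ̂_MAP = 4.818

Σxᵢ = 11+10+12+6+9 = 48, with n = 5.
Posterior ∝ λ^5e^(−6λ) · λ^48e^(−5λ) = λ^53e^(−11λ), i.e. Gamma(shape=54, rate=11).
The mode of a Gamma(a, b) with a ≥ 1 (shape–rate) is (a−1)/b = 53/11 ≈ 4.818.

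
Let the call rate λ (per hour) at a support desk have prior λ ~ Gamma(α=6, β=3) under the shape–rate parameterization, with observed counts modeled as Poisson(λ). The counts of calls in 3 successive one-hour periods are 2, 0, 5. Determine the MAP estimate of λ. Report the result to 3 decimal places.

λ̂_MAP = 2.000

Σxᵢ = 2+0+5 = 7, with n = 3.
Posterior ∝ λ^5e^(−3λ) · λ^7e^(−3λ) = λ^12e^(−6λ), i.e. Gamma(shape=13, rate=6).
The mode of a Gamma(a, b) with a ≥ 1 (shape–rate) is (a−1)/b = 12/6 ≈ 2.000.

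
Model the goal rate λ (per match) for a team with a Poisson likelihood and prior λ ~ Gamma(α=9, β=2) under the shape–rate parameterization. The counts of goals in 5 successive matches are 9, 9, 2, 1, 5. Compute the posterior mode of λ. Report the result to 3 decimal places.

λ̂_MAP = 4.857

Σxᵢ = 9+9+2+1+5 = 26, with n = 5.
Posterior ∝ λ^8e^(−2λ) · λ^26e^(−5λ) = λ^34e^(−7λ), i.e. Gamma(shape=35, rate=7).
The mode of a Gamma(a, b) with a ≥ 1 (shape–rate) is (a−1)/b = 34/7 ≈ 4.857.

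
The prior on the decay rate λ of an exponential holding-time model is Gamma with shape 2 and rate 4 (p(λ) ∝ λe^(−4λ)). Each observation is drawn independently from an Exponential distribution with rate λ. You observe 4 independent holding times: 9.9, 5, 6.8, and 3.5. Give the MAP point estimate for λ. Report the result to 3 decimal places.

The Exponential(rate=λ) likelihood is ∝ λ^n e^(−λΣtᵢ). Here n = 4 and Σtᵢ = 9.9 + 5 + 6.8 + 3.5 = 25.2.
Posterior ∝ λe^(−4λ) · λ^4e^(−25.2λ) = λ^5e^(−29.2λ), i.e. Gamma(6, 29.2).
Mode = (a−1)/b = 5/29.2 ≈ 0.171.

λ̂_MAP = 0.171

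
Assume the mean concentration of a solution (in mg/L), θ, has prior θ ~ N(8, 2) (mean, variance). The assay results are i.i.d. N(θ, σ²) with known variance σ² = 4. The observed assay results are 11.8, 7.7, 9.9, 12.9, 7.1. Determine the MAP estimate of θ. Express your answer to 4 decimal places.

θ̂_MAP = 9.3429

n = 5; x̄ = (11.8 + 7.7 + 9.9 + 12.9 + 7.1)/5 = 49.4/5 = 9.88.
For a Normal prior and Normal likelihood with known variance, the posterior is Normal; its mode equals its mean, the precision-weighted average.
Prior precision 1/σ₀² = 1/2 = 0.5; data precision n/σ² = 5/4 = 1.25.
θ̂ = (0.5·8 + 1.25·9.88) / (0.5 + 1.25) = 16.35/1.75 = 327/35 ≈ 9.3429.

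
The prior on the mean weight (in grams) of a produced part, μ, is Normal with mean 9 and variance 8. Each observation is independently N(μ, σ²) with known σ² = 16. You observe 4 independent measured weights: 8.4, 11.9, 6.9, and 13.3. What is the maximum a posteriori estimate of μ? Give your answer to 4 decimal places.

n = 4; x̄ = (8.4 + 11.9 + 6.9 + 13.3)/4 = 40.5/4 = 10.125.
For a Normal prior and Normal likelihood with known variance, the posterior is Normal; its mode equals its mean, the precision-weighted average.
Prior precision 1/σ₀² = 1/8 = 0.125; data precision n/σ² = 4/16 = 0.25.
μ̂ = (0.125·9 + 0.25·10.125) / (0.125 + 0.25) = 3.65625/0.375 = 9.7500.

μ̂_MAP = 9.7500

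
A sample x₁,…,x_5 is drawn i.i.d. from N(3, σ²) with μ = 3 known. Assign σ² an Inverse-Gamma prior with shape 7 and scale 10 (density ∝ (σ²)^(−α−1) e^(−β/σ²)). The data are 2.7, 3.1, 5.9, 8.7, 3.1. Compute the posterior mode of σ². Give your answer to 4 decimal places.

Sum of squared deviations about the known mean: SS = (2.7−3)² + (3.1−3)² + (5.9−3)² + (8.7−3)² + (3.1−3)² = 41.01.
The Normal likelihood contributes (σ²)^(−n/2) exp(−SS/(2σ²)), so the posterior is Inverse-Gamma(α + n/2, β + SS/2) = Inverse-Gamma(9.5, 30.505).
The mode of Inverse-Gamma(a, b) is b/(a+1) = 30.505/10.5 ≈ 2.9052.

σ̂²_MAP = 2.9052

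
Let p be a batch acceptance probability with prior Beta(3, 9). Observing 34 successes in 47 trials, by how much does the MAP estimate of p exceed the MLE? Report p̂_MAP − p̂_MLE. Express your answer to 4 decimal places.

Posterior is Beta(37, 22); MAP = (37−1)/(59−2) = 36/57 ≈ 0.63158.
MLE ignores the prior: p̂_MLE = k/n = 34/47 ≈ 0.72340.
Difference = 36/57 − 34/47 = -82/893 ≈ -0.0918.

MAP − MLE = -0.0918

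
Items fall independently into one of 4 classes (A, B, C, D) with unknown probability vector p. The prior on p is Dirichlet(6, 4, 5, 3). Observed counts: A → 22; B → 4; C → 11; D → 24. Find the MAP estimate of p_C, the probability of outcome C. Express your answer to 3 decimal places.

The posterior is Dirichlet(αᵢ + nᵢ) = Dirichlet(28, 8, 16, 27).
For a Dirichlet(a₁,…,a_K) with all aᵢ > 1, the mode has j-th component (aⱼ − 1)/(Σaᵢ − K).
Here Σaᵢ = 79 and K = 4, so p_C = (16 − 1)/(79 − 4) = 15/75 ≈ 0.200.

MAP estimate of p_C = 0.200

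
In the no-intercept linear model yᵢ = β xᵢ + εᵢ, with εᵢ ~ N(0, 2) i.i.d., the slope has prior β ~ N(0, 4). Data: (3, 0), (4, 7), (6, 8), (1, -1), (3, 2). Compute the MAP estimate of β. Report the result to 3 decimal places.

log p(β | y) = −Σ(yᵢ − βxᵢ)²/(2·2) − β²/(2·4) + const.
Setting the derivative to zero: Σxᵢ(yᵢ − βxᵢ)/2 − β/4 = 0, so β = Σxᵢyᵢ / (Σxᵢ² + σ²/τ²).
Σxᵢyᵢ = 3·0 + 4·7 + 6·8 + 1·(-1) + 3·2 = 81; Σxᵢ² = 71; σ²/τ² = 0.5.
β̂_MAP = 81 / (71 + 0.5) = 81/71.5 ≈ 1.133.

β̂_MAP = 1.133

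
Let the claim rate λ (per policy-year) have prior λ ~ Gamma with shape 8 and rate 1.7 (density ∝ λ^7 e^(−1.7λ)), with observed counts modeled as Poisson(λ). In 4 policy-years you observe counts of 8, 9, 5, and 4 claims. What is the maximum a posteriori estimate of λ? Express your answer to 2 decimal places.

λ̂_MAP = 5.79

Σxᵢ = 8+9+5+4 = 26, with n = 4.
Posterior ∝ λ^7e^(−1.7λ) · λ^26e^(−4λ) = λ^33e^(−5.7λ), i.e. Gamma(shape=34, rate=5.7).
The mode of a Gamma(a, b) with a ≥ 1 (shape–rate) is (a−1)/b = 33/5.7 ≈ 5.79.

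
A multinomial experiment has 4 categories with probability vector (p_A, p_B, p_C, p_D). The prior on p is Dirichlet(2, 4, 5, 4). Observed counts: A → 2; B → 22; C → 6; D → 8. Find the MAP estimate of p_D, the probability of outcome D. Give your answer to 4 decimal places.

The posterior is Dirichlet(αᵢ + nᵢ) = Dirichlet(4, 26, 11, 12).
For a Dirichlet(a₁,…,a_K) with all aᵢ > 1, the mode has j-th component (aⱼ − 1)/(Σaᵢ − K).
Here Σaᵢ = 53 and K = 4, so p_D = (12 − 1)/(53 − 4) = 11/49 ≈ 0.2245.

MAP estimate of p_D = 0.2245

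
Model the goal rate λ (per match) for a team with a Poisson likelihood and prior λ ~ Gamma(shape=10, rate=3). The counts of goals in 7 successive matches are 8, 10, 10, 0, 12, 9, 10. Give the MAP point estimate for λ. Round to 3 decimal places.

Σxᵢ = 8+10+10+0+12+9+10 = 59, with n = 7.
Posterior ∝ λ^9e^(−3λ) · λ^59e^(−7λ) = λ^68e^(−10λ), i.e. Gamma(shape=69, rate=10).
The mode of a Gamma(a, b) with a ≥ 1 (shape–rate) is (a−1)/b = 68/10 ≈ 6.800.

λ̂_MAP = 6.800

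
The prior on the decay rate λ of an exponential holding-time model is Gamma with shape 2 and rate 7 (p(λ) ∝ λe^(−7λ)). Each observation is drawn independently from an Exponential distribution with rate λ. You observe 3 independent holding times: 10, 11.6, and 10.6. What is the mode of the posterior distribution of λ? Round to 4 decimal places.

The Exponential(rate=λ) likelihood is ∝ λ^n e^(−λΣtᵢ). Here n = 3 and Σtᵢ = 10 + 11.6 + 10.6 = 32.2.
Posterior ∝ λe^(−7λ) · λ^3e^(−32.2λ) = λ^4e^(−39.2λ), i.e. Gamma(5, 39.2).
Mode = (a−1)/b = 4/39.2 ≈ 0.1020.

λ̂_MAP = 0.1020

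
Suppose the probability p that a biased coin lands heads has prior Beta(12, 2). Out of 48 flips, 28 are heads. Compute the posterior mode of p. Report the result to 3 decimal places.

p̂_MAP = 0.650

Prior: Beta(12, 2).
Data: 28 successes in 48 trials. The binomial likelihood contributes p^28(1−p)^20, so the posterior is Beta(12+28, 2+20) = Beta(40, 22).
For Beta(a, b) with a, b > 1 the mode is (a−1)/(a+b−2) = 39/60 ≈ 0.650.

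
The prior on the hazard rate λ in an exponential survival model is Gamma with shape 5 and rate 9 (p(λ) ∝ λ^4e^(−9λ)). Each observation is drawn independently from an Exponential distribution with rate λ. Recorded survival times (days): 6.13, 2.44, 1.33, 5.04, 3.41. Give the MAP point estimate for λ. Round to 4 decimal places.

The Exponential(rate=λ) likelihood is ∝ λ^n e^(−λΣtᵢ). Here n = 5 and Σtᵢ = 6.13 + 2.44 + 1.33 + 5.04 + 3.41 = 18.35.
Posterior ∝ λ^4e^(−9λ) · λ^5e^(−18.35λ) = λ^9e^(−27.35λ), i.e. Gamma(10, 27.35).
Mode = (a−1)/b = 9/27.35 ≈ 0.3291.

λ̂_MAP = 0.3291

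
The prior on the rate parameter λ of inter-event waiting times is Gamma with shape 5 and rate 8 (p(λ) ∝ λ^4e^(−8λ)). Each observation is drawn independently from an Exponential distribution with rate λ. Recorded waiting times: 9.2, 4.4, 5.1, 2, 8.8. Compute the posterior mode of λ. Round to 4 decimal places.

The Exponential(rate=λ) likelihood is ∝ λ^n e^(−λΣtᵢ). Here n = 5 and Σtᵢ = 9.2 + 4.4 + 5.1 + 2 + 8.8 = 29.5.
Posterior ∝ λ^4e^(−8λ) · λ^5e^(−29.5λ) = λ^9e^(−37.5λ), i.e. Gamma(10, 37.5).
Mode = (a−1)/b = 9/37.5 ≈ 0.2400.

λ̂_MAP = 0.2400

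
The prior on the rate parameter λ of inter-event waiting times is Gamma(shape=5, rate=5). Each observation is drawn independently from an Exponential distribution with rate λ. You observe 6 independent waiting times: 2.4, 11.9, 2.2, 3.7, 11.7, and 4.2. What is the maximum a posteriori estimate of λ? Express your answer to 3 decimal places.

The Exponential(rate=λ) likelihood is ∝ λ^n e^(−λΣtᵢ). Here n = 6 and Σtᵢ = 2.4 + 11.9 + 2.2 + 3.7 + 11.7 + 4.2 = 36.1.
Posterior ∝ λ^4e^(−5λ) · λ^6e^(−36.1λ) = λ^10e^(−41.1λ), i.e. Gamma(11, 41.1).
Mode = (a−1)/b = 10/41.1 ≈ 0.243.

λ̂_MAP = 0.243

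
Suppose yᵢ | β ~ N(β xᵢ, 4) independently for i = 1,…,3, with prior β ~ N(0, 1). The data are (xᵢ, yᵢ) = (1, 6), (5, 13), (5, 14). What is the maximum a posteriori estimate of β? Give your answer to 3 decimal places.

β̂_MAP = 2.564

log p(β | y) = −Σ(yᵢ − βxᵢ)²/(2·4) − β²/(2·1) + const.
Setting the derivative to zero: Σxᵢ(yᵢ − βxᵢ)/4 − β/1 = 0, so β = Σxᵢyᵢ / (Σxᵢ² + σ²/τ²).
Σxᵢyᵢ = 1·6 + 5·13 + 5·14 = 141; Σxᵢ² = 51; σ²/τ² = 4.
β̂_MAP = 141 / (51 + 4) = 141/55 ≈ 2.564.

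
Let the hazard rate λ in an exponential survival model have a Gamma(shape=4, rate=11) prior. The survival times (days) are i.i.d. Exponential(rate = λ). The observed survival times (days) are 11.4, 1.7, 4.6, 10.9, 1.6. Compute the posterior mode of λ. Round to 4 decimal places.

The Exponential(rate=λ) likelihood is ∝ λ^n e^(−λΣtᵢ). Here n = 5 and Σtᵢ = 11.4 + 1.7 + 4.6 + 10.9 + 1.6 = 30.2.
Posterior ∝ λ^3e^(−11λ) · λ^5e^(−30.2λ) = λ^8e^(−41.2λ), i.e. Gamma(9, 41.2).
Mode = (a−1)/b = 8/41.2 ≈ 0.1942.

λ̂_MAP = 0.1942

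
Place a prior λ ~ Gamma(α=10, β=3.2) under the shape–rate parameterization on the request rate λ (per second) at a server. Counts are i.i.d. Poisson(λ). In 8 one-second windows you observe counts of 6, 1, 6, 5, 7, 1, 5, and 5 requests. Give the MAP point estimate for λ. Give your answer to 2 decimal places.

Σxᵢ = 6+1+6+5+7+1+5+5 = 36, with n = 8.
Posterior ∝ λ^9e^(−3.2λ) · λ^36e^(−8λ) = λ^45e^(−11.2λ), i.e. Gamma(shape=46, rate=11.2).
The mode of a Gamma(a, b) with a ≥ 1 (shape–rate) is (a−1)/b = 45/11.2 ≈ 4.02.

λ̂_MAP = 4.02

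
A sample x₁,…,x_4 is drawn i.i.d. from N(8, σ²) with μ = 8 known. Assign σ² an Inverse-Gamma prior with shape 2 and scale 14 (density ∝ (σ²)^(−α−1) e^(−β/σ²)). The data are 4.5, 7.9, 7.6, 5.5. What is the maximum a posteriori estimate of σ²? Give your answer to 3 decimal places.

Sum of squared deviations about the known mean: SS = (4.5−8)² + (7.9−8)² + (7.6−8)² + (5.5−8)² = 18.67.
The Normal likelihood contributes (σ²)^(−n/2) exp(−SS/(2σ²)), so the posterior is Inverse-Gamma(α + n/2, β + SS/2) = Inverse-Gamma(4, 23.335).
The mode of Inverse-Gamma(a, b) is b/(a+1) = 23.335/5 ≈ 4.667.

σ̂²_MAP = 4.667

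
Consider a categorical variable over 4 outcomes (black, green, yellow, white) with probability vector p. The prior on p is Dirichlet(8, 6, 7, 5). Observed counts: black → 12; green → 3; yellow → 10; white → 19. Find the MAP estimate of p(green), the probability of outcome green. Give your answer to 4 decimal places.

MAP estimate of p(green) = 0.1212

The posterior is Dirichlet(αᵢ + nᵢ) = Dirichlet(20, 9, 17, 24).
For a Dirichlet(a₁,…,a_K) with all aᵢ > 1, the mode has j-th component (aⱼ − 1)/(Σaᵢ − K).
Here Σaᵢ = 70 and K = 4, so p(green) = (9 − 1)/(70 − 4) = 8/66 ≈ 0.1212.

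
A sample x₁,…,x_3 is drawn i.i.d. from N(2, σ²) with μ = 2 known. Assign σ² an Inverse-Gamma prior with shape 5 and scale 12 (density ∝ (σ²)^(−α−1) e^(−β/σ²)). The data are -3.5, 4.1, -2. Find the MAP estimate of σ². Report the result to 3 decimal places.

σ̂²_MAP = 4.977

Sum of squared deviations about the known mean: SS = (-3.5−2)² + (4.1−2)² + (-2−2)² = 50.66.
The Normal likelihood contributes (σ²)^(−n/2) exp(−SS/(2σ²)), so the posterior is Inverse-Gamma(α + n/2, β + SS/2) = Inverse-Gamma(6.5, 37.33).
The mode of Inverse-Gamma(a, b) is b/(a+1) = 37.33/7.5 ≈ 4.977.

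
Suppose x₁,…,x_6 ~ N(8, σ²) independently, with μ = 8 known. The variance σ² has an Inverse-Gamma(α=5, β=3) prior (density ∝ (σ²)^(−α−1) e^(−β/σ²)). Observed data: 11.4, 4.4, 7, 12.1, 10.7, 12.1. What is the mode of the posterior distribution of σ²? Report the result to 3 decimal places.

Sum of squared deviations about the known mean: SS = (11.4−8)² + (4.4−8)² + (7−8)² + (12.1−8)² + (10.7−8)² + (12.1−8)² = 66.43.
The Normal likelihood contributes (σ²)^(−n/2) exp(−SS/(2σ²)), so the posterior is Inverse-Gamma(α + n/2, β + SS/2) = Inverse-Gamma(8, 36.215).
The mode of Inverse-Gamma(a, b) is b/(a+1) = 36.215/9 ≈ 4.024.

σ̂²_MAP = 4.024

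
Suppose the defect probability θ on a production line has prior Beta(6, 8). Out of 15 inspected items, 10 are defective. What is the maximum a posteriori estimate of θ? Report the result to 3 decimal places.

Prior: Beta(6, 8).
Data: 10 successes in 15 trials. The binomial likelihood contributes θ^10(1−θ)^5, so the posterior is Beta(6+10, 8+5) = Beta(16, 13).
For Beta(a, b) with a, b > 1 the mode is (a−1)/(a+b−2) = 15/27 ≈ 0.556.

θ̂_MAP = 0.556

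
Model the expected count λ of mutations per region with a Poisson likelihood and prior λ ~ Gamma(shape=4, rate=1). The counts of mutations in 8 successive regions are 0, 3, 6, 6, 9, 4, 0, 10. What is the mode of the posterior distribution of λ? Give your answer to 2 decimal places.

λ̂_MAP = 4.56

Σxᵢ = 0+3+6+6+9+4+0+10 = 38, with n = 8.
Posterior ∝ λ^3e^(−1λ) · λ^38e^(−8λ) = λ^41e^(−9λ), i.e. Gamma(shape=42, rate=9).
The mode of a Gamma(a, b) with a ≥ 1 (shape–rate) is (a−1)/b = 41/9 ≈ 4.56.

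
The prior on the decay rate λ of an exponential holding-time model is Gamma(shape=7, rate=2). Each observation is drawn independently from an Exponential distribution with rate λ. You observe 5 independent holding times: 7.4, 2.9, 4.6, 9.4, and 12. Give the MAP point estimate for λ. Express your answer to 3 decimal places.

λ̂_MAP = 0.287

The Exponential(rate=λ) likelihood is ∝ λ^n e^(−λΣtᵢ). Here n = 5 and Σtᵢ = 7.4 + 2.9 + 4.6 + 9.4 + 12 = 36.3.
Posterior ∝ λ^6e^(−2λ) · λ^5e^(−36.3λ) = λ^11e^(−38.3λ), i.e. Gamma(12, 38.3).
Mode = (a−1)/b = 11/38.3 ≈ 0.287.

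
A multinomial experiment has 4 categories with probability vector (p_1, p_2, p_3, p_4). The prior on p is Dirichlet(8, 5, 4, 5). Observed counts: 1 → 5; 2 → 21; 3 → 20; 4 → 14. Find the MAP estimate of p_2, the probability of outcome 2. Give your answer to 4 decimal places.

MAP estimate: 0.3205

The posterior is Dirichlet(αᵢ + nᵢ) = Dirichlet(13, 26, 24, 19).
For a Dirichlet(a₁,…,a_K) with all aᵢ > 1, the mode has j-th component (aⱼ − 1)/(Σaᵢ − K).
Here Σaᵢ = 82 and K = 4, so p_2 = (26 − 1)/(82 − 4) = 25/78 ≈ 0.3205.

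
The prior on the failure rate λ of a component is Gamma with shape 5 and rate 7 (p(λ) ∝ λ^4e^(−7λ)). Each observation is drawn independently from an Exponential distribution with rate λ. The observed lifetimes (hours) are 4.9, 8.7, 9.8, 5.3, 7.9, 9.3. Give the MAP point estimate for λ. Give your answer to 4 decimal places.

λ̂_MAP = 0.1890

The Exponential(rate=λ) likelihood is ∝ λ^n e^(−λΣtᵢ). Here n = 6 and Σtᵢ = 4.9 + 8.7 + 9.8 + 5.3 + 7.9 + 9.3 = 45.9.
Posterior ∝ λ^4e^(−7λ) · λ^6e^(−45.9λ) = λ^10e^(−52.9λ), i.e. Gamma(11, 52.9).
Mode = (a−1)/b = 10/52.9 ≈ 0.1890.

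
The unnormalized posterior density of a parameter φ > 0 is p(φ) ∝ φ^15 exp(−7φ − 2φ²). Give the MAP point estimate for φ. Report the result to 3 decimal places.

φ̂_MAP = 1.250

ℓ'(φ) = 15/φ − 7 − 4φ. Setting this to zero and multiplying by φ: 4φ² + 7φ − 15 = 0.
φ = (−7 + √(7² + 4·4·15)) / (2·4) = (−7 + √289) / 8 = (−7 + 17)/8 = 5/4.
ℓ''(φ) = −15/φ² − 4 < 0, confirming a maximum.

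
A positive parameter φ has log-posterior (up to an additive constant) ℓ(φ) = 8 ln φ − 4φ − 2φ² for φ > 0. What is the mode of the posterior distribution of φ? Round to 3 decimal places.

ℓ'(φ) = 8/φ − 4 − 4φ. Setting this to zero and multiplying by φ: 4φ² + 4φ − 8 = 0.
φ = (−4 + √(4² + 4·4·8)) / (2·4) = (−4 + √144) / 8 = (−4 + 12)/8 = 1.
ℓ''(φ) = −8/φ² − 4 < 0, confirming a maximum.

φ̂_MAP = 1.000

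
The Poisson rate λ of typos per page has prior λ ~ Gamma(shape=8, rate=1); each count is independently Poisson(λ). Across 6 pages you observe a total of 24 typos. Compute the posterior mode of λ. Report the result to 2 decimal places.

λ̂_MAP = 4.43

Σxᵢ = 24, n = 6.
Posterior ∝ λ^7e^(−1λ) · λ^24e^(−6λ) = λ^31e^(−7λ), i.e. Gamma(shape=32, rate=7).
The mode of a Gamma(a, b) with a ≥ 1 (shape–rate) is (a−1)/b = 31/7 ≈ 4.43.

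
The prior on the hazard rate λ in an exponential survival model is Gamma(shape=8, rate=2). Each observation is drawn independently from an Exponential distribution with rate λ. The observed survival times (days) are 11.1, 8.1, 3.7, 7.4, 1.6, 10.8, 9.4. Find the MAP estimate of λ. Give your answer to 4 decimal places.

λ̂_MAP = 0.2588

The Exponential(rate=λ) likelihood is ∝ λ^n e^(−λΣtᵢ). Here n = 7 and Σtᵢ = 11.1 + 8.1 + 3.7 + 7.4 + 1.6 + 10.8 + 9.4 = 52.1.
Posterior ∝ λ^7e^(−2λ) · λ^7e^(−52.1λ) = λ^14e^(−54.1λ), i.e. Gamma(15, 54.1).
Mode = (a−1)/b = 14/54.1 ≈ 0.2588.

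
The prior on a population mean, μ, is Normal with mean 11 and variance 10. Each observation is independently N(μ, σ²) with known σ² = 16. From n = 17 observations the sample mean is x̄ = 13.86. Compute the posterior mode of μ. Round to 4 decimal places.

μ̂_MAP = 13.6140

n = 17, x̄ = 13.86.
For a Normal prior and Normal likelihood with known variance, the posterior is Normal; its mode equals its mean, the precision-weighted average.
Prior precision 1/σ₀² = 1/10 = 0.1; data precision n/σ² = 17/16 = 1.0625.
μ̂ = (0.1·11 + 1.0625·13.86) / (0.1 + 1.0625) = 15.82625/1.1625 = 12661/930 ≈ 13.6140.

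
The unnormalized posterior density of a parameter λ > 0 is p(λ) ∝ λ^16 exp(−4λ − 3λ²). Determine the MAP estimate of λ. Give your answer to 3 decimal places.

ℓ'(λ) = 16/λ − 4 − 6λ. Setting this to zero and multiplying by λ: 6λ² + 4λ − 16 = 0.
λ = (−4 + √(4² + 4·6·16)) / (2·6) = (−4 + √400) / 12 = (−4 + 20)/12 = 4/3.
ℓ''(λ) = −16/λ² − 6 < 0, confirming a maximum.

λ̂_MAP = 1.333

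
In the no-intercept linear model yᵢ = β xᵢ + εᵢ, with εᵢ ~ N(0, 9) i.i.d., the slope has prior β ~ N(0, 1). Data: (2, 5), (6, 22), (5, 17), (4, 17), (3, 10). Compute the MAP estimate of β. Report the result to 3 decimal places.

β̂_MAP = 3.283

log p(β | y) = −Σ(yᵢ − βxᵢ)²/(2·9) − β²/(2·1) + const.
Setting the derivative to zero: Σxᵢ(yᵢ − βxᵢ)/9 − β/1 = 0, so β = Σxᵢyᵢ / (Σxᵢ² + σ²/τ²).
Σxᵢyᵢ = 2·5 + 6·22 + 5·17 + 4·17 + 3·10 = 325; Σxᵢ² = 90; σ²/τ² = 9.
β̂_MAP = 325 / (90 + 9) = 325/99 ≈ 3.283.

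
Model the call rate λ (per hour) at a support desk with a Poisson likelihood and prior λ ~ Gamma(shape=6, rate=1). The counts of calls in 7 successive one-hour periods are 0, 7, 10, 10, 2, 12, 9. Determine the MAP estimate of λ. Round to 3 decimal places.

λ̂_MAP = 6.875

Σxᵢ = 0+7+10+10+2+12+9 = 50, with n = 7.
Posterior ∝ λ^5e^(−1λ) · λ^50e^(−7λ) = λ^55e^(−8λ), i.e. Gamma(shape=56, rate=8).
The mode of a Gamma(a, b) with a ≥ 1 (shape–rate) is (a−1)/b = 55/8 ≈ 6.875.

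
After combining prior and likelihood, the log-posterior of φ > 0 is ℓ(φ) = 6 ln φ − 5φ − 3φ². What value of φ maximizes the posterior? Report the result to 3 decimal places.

ℓ'(φ) = 6/φ − 5 − 6φ. Setting this to zero and multiplying by φ: 6φ² + 5φ − 6 = 0.
φ = (−5 + √(5² + 4·6·6)) / (2·6) = (−5 + √169) / 12 = (−5 + 13)/12 = 2/3.
ℓ''(φ) = −6/φ² − 6 < 0, confirming a maximum.

φ̂_MAP = 0.667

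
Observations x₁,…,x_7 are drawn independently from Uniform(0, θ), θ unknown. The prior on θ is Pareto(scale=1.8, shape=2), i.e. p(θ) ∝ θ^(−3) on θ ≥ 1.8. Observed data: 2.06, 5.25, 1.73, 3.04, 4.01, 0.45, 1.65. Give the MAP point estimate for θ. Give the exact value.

θ̂_MAP = 5.25

The Uniform(0, θ) likelihood is θ^(−n) for θ ≥ max(xᵢ), zero otherwise. Here max(xᵢ) = 5.25.
Posterior ∝ θ^(−3) · θ^(−7) = θ^(−10) on θ ≥ max(1.8, 5.25) = 5.25.
This density is strictly decreasing in θ, so the posterior mode lies at the lower boundary of the support.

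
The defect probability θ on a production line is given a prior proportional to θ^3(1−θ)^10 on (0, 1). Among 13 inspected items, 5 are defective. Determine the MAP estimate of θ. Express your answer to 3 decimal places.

The prior density ∝ θ^3(1−θ)^10 is the kernel of Beta(4, 11).
Data: 5 successes in 13 trials. The binomial likelihood contributes θ^5(1−θ)^8, so the posterior is Beta(4+5, 11+8) = Beta(9, 19).
For Beta(a, b) with a, b > 1 the mode is (a−1)/(a+b−2) = 8/26 ≈ 0.308.

θ̂_MAP = 0.308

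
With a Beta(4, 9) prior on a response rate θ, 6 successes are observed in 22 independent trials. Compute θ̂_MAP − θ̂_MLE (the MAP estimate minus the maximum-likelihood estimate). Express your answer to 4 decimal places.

MAP − MLE = 0.0000

Posterior is Beta(10, 25); MAP = (10−1)/(35−2) = 9/33 ≈ 0.27273.
MLE ignores the prior: θ̂_MLE = k/n = 6/22 ≈ 0.27273.
Difference = 9/33 − 6/22 = 0 ≈ 0.0000.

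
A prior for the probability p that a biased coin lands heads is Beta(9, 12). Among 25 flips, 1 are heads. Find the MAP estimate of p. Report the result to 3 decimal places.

p̂_MAP = 0.205

Prior: Beta(9, 12).
Data: 1 success in 25 trials. The binomial likelihood contributes p(1−p)^24, so the posterior is Beta(9+1, 12+24) = Beta(10, 36).
For Beta(a, b) with a, b > 1 the mode is (a−1)/(a+b−2) = 9/44 ≈ 0.205.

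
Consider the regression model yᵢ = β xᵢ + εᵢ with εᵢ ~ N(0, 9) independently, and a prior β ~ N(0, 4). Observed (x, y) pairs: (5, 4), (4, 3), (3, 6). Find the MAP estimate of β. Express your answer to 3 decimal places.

log p(β | y) = −Σ(yᵢ − βxᵢ)²/(2·9) − β²/(2·4) + const.
Setting the derivative to zero: Σxᵢ(yᵢ − βxᵢ)/9 − β/4 = 0, so β = Σxᵢyᵢ / (Σxᵢ² + σ²/τ²).
Σxᵢyᵢ = 5·4 + 4·3 + 3·6 = 50; Σxᵢ² = 50; σ²/τ² = 2.25.
β̂_MAP = 50 / (50 + 2.25) = 50/52.25 ≈ 0.957.

β̂_MAP = 0.957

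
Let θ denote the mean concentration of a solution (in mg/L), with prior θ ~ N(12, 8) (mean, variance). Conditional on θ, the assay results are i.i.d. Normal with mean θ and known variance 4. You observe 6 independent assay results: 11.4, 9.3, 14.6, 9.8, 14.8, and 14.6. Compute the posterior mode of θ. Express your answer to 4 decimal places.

θ̂_MAP = 12.3846

n = 6; x̄ = (11.4 + 9.3 + 14.6 + 9.8 + 14.8 + 14.6)/6 = 74.5/6 = 149/12 ≈ 12.4167.
For a Normal prior and Normal likelihood with known variance, the posterior is Normal; its mode equals its mean, the precision-weighted average.
Prior precision 1/σ₀² = 1/8 = 0.125; data precision n/σ² = 6/4 = 1.5.
θ̂ = (0.125·12 + 1.5·(149/12)) / (0.125 + 1.5) = 20.125/1.625 = 161/13 ≈ 12.3846.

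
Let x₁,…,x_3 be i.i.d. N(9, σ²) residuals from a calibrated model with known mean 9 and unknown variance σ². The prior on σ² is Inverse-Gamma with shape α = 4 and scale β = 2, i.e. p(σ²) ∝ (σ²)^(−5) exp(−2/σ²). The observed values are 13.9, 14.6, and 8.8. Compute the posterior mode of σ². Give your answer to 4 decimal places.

Sum of squared deviations about the known mean: SS = (13.9−9)² + (14.6−9)² + (8.8−9)² = 55.41.
The Normal likelihood contributes (σ²)^(−n/2) exp(−SS/(2σ²)), so the posterior is Inverse-Gamma(α + n/2, β + SS/2) = Inverse-Gamma(5.5, 29.705).
The mode of Inverse-Gamma(a, b) is b/(a+1) = 29.705/6.5 ≈ 4.5700.

σ̂²_MAP = 4.5700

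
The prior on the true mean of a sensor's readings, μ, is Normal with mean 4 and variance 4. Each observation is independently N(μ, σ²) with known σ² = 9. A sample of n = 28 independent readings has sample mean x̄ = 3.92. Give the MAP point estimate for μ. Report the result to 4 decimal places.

n = 28, x̄ = 3.92.
For a Normal prior and Normal likelihood with known variance, the posterior is Normal; its mode equals its mean, the precision-weighted average.
Prior precision 1/σ₀² = 1/4 = 0.25; data precision n/σ² = 28/9.
μ̂ = (0.25·4 + (28/9)·3.92) / (0.25 + 28/9) = (2969/225)/(121/36) = 11876/3025 ≈ 3.9260.

μ̂_MAP = 3.9260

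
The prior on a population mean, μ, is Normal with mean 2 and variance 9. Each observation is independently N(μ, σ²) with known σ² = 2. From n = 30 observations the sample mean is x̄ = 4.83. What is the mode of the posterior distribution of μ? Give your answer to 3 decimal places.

μ̂_MAP = 4.809

n = 30, x̄ = 4.83.
For a Normal prior and Normal likelihood with known variance, the posterior is Normal; its mode equals its mean, the precision-weighted average.
Prior precision 1/σ₀² = 1/9; data precision n/σ² = 30/2 = 15.
μ̂ = ((1/9)·2 + 15·4.83) / (1/9 + 15) = (13081/180)/(136/9) = 13081/2720 ≈ 4.809.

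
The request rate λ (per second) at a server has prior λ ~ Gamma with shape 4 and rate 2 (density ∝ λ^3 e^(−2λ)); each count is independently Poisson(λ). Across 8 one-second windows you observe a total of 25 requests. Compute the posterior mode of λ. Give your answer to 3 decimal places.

Σxᵢ = 25, n = 8.
Posterior ∝ λ^3e^(−2λ) · λ^25e^(−8λ) = λ^28e^(−10λ), i.e. Gamma(shape=29, rate=10).
The mode of a Gamma(a, b) with a ≥ 1 (shape–rate) is (a−1)/b = 28/10 ≈ 2.800.

λ̂_MAP = 2.800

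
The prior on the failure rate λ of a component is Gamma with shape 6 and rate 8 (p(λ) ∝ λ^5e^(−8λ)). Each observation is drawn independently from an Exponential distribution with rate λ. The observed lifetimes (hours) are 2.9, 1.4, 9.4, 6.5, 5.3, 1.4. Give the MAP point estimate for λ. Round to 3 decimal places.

The Exponential(rate=λ) likelihood is ∝ λ^n e^(−λΣtᵢ). Here n = 6 and Σtᵢ = 2.9 + 1.4 + 9.4 + 6.5 + 5.3 + 1.4 = 26.9.
Posterior ∝ λ^5e^(−8λ) · λ^6e^(−26.9λ) = λ^11e^(−34.9λ), i.e. Gamma(12, 34.9).
Mode = (a−1)/b = 11/34.9 ≈ 0.315.

λ̂_MAP = 0.315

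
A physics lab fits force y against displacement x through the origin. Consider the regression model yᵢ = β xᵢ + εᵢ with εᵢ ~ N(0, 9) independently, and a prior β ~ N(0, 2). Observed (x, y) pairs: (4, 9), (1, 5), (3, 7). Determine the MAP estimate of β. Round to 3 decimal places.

log p(β | y) = −Σ(yᵢ − βxᵢ)²/(2·9) − β²/(2·2) + const.
Setting the derivative to zero: Σxᵢ(yᵢ − βxᵢ)/9 − β/2 = 0, so β = Σxᵢyᵢ / (Σxᵢ² + σ²/τ²).
Σxᵢyᵢ = 4·9 + 1·5 + 3·7 = 62; Σxᵢ² = 26; σ²/τ² = 4.5.
β̂_MAP = 62 / (26 + 4.5) = 62/30.5 ≈ 2.033.

β̂_MAP = 2.033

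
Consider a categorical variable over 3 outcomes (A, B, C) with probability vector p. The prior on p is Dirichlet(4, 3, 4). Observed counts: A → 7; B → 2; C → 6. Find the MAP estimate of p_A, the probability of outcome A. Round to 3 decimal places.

MAP estimate of p_A = 0.435

The posterior is Dirichlet(αᵢ + nᵢ) = Dirichlet(11, 5, 10).
For a Dirichlet(a₁,…,a_K) with all aᵢ > 1, the mode has j-th component (aⱼ − 1)/(Σaᵢ − K).
Here Σaᵢ = 26 and K = 3, so p_A = (11 − 1)/(26 − 3) = 10/23 ≈ 0.435.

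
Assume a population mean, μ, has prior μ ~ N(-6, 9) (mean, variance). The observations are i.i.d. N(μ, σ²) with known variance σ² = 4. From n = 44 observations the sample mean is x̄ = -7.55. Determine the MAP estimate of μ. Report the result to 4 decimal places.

μ̂_MAP = -7.5345

n = 44, x̄ = -7.55.
For a Normal prior and Normal likelihood with known variance, the posterior is Normal; its mode equals its mean, the precision-weighted average.
Prior precision 1/σ₀² = 1/9; data precision n/σ² = 44/4 = 11.
μ̂ = ((1/9)·(-6) + 11·(-7.55)) / (1/9 + 11) = (-5023/60)/(100/9) = -7.5345.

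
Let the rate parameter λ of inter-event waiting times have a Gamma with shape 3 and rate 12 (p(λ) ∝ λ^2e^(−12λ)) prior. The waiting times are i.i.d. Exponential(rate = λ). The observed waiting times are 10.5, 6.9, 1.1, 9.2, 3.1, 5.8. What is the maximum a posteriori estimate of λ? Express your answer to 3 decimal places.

λ̂_MAP = 0.165

The Exponential(rate=λ) likelihood is ∝ λ^n e^(−λΣtᵢ). Here n = 6 and Σtᵢ = 10.5 + 6.9 + 1.1 + 9.2 + 3.1 + 5.8 = 36.6.
Posterior ∝ λ^2e^(−12λ) · λ^6e^(−36.6λ) = λ^8e^(−48.6λ), i.e. Gamma(9, 48.6).
Mode = (a−1)/b = 8/48.6 ≈ 0.165.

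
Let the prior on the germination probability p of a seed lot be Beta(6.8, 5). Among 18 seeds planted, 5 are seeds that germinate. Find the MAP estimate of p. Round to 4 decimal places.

Prior: Beta(6.8, 5).
Data: 5 successes in 18 trials. The binomial likelihood contributes p^5(1−p)^13, so the posterior is Beta(6.8+5, 5+13) = Beta(11.8, 18).
For Beta(a, b) with a, b > 1 the mode is (a−1)/(a+b−2) = 10.8/27.8 ≈ 0.3885.

p̂_MAP = 0.3885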